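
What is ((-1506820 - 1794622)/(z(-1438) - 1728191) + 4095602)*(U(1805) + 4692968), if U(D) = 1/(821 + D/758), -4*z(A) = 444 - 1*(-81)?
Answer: 27643891958211368212638404/1438247556849 ≈ 1.9221e+13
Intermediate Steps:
z(A) = -525/4 (z(A) = -(444 - 1*(-81))/4 = -(444 + 81)/4 = -¼*525 = -525/4)
U(D) = 1/(821 + D/758) (U(D) = 1/(821 + D*(1/758)) = 1/(821 + D/758))
((-1506820 - 1794622)/(z(-1438) - 1728191) + 4095602)*(U(1805) + 4692968) = ((-1506820 - 1794622)/(-525/4 - 1728191) + 4095602)*(758/(622318 + 1805) + 4692968) = (-3301442/(-6913289/4) + 4095602)*(758/624123 + 4692968) = (-3301442*(-4/6913289) + 4095602)*(758*(1/624123) + 4692968) = (13205768/6913289 + 4095602)*(758/624123 + 4692968) = (28314093460746/6913289)*(2928989267822/624123) = 27643891958211368212638404/1438247556849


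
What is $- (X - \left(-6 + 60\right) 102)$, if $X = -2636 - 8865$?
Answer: $17009$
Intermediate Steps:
$X = -11501$ ($X = -2636 - 8865 = -11501$)
$- (X - \left(-6 + 60\right) 102) = - (-11501 - \left(-6 + 60\right) 102) = - (-11501 - 54 \cdot 102) = - (-11501 - 5508) = \left(-1\right) \left(-17009\right) = 17009$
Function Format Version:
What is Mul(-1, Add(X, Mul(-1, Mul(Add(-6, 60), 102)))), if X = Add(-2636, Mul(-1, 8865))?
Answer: 17009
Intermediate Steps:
X = -11501 (X = Add(-2636, -8865) = -11501)
Mul(-1, Add(X, Mul(-1, Mul(Add(-6, 60), 102)))) = Mul(-1, Add(-11501, Mul(-1, Mul(Add(-6, 60), 102)))) = Mul(-1, Add(-11501, Mul(-1, Mul(54, 102)))) = Mul(-1, Add(-11501, Mul(-1, 5508))) = Mul(-1, Add(-11501, -5508)) = Mul(-1, -17009) = 17009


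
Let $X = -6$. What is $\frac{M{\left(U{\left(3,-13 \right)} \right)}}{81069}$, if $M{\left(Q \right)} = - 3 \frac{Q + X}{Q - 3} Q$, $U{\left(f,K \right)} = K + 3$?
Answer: $\frac{160}{351299} \approx 0.00045545$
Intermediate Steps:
$U{\left(f,K \right)} = 3 + K$
$M{\left(Q \right)} = - \frac{3 Q \left(-6 + Q\right)}{-3 + Q}$ ($M{\left(Q \right)} = - 3 \frac{Q - 6}{Q - 3} Q = - 3 \frac{-6 + Q}{-3 + Q} Q = - \frac{3 \left(-6 + Q\right)}{-3 + Q} Q = - \frac{3 Q \left(-6 + Q\right)}{-3 + Q}$)
$\frac{M{\left(U{\left(3,-13 \right)} \right)}}{81069} = \frac{3 \left(3 - 13\right) \frac{1}{-3 + \left(3 - 13\right)} \left(6 - \left(3 - 13\right)\right)}{81069} = 3 \left(-10\right) \frac{1}{-3 - 10} \left(6 - -10\right) \frac{1}{81069} = 3 \left(-10\right) \frac{1}{-13} \left(6 + 10\right) \frac{1}{81069} = 3 \left(-10\right) \left(- \frac{1}{13}\right) 16 \cdot \frac{1}{81069} = \frac{480}{13} \cdot \frac{1}{81069} = \frac{160}{351299}$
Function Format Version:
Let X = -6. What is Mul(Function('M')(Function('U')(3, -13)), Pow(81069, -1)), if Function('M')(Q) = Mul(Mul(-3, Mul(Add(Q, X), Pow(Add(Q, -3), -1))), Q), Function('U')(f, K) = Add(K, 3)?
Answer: Rational(160, 351299) ≈ 0.00045545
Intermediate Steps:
Function('U')(f, K) = Add(3, K)
Function('M')(Q) = Mul(-3, Q, Pow(Add(-3, Q), -1), Add(-6, Q)) (Function('M')(Q) = Mul(Mul(-3, Mul(Add(Q, -6), Pow(Add(Q, -3), -1))), Q) = Mul(Mul(-3, Mul(Add(-6, Q), Pow(Add(-3, Q), -1))), Q) = Mul(Mul(-3, Mul(Pow(Add(-3, Q), -1), Add(-6, Q))), Q) = Mul(Mul(-3, Pow(Add(-3, Q), -1), Add(-6, Q)), Q) = Mul(-3, Q, Pow(Add(-3, Q), -1), Add(-6, Q)))
Mul(Function('M')(Function('U')(3, -13)), Pow(81069, -1)) = Mul(Mul(3, Add(3, -13), Pow(Add(-3, Add(3, -13)), -1), Add(6, Mul(-1, Add(3, -13)))), Pow(81069, -1)) = Mul(Mul(3, -10, Pow(Add(-3, -10), -1), Add(6, Mul(-1, -10))), Rational(1, 81069)) = Mul(Mul(3, -10, Pow(-13, -1), Add(6, 10)), Rational(1, 81069)) = Mul(Mul(3, -10, Rational(-1, 13), 16), Rational(1, 81069)) = Mul(Rational(480, 13), Rational(1, 81069)) = Rational(160, 351299)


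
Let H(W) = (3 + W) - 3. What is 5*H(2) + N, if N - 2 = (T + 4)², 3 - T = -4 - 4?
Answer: 237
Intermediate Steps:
H(W) = W
T = 11 (T = 3 - (-4 - 4) = 3 - 1*(-8) = 3 + 8 = 11)
N = 227 (N = 2 + (11 + 4)² = 2 + 15² = 2 + 225 = 227)
5*H(2) + N = 5*2 + 227 = 10 + 227 = 237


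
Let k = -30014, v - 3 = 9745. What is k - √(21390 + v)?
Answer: -30014 - √31138 ≈ -30190.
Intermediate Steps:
v = 9748 (v = 3 + 9745 = 9748)
k - √(21390 + v) = -30014 - √(21390 + 9748) = -30014 - √31138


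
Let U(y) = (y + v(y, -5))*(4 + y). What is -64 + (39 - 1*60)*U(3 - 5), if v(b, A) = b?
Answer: 104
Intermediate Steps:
U(y) = 2*y*(4 + y) (U(y) = (y + y)*(4 + y) = (2*y)*(4 + y) = 2*y*(4 + y))
-64 + (39 - 1*60)*U(3 - 5) = -64 + (39 - 1*60)*(2*(3 - 5)*(4 + (3 - 5))) = -64 + (39 - 60)*(2*(-2)*(4 - 2)) = -64 - 42*(-2)*2 = -64 - 21*(-8) = -64 + 168 = 104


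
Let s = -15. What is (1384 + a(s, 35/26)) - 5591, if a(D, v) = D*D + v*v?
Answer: -2690607/676 ≈ -3980.2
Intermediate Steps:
a(D, v) = D² + v²
(1384 + a(s, 35/26)) - 5591 = (1384 + ((-15)² + (35/26)²)) - 5591 = (1384 + (225 + (35*(1/26))²)) - 5591 = (1384 + (225 + (35/26)²)) - 5591 = (1384 + (225 + 1225/676)) - 5591 = (1384 + 153325/676) - 5591 = 1088909/676 - 5591 = -2690607/676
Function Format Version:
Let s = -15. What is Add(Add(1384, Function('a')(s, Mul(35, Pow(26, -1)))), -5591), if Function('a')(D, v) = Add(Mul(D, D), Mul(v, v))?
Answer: Rational(-2690607, 676) ≈ -3980.2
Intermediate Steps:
Function('a')(D, v) = Add(Pow(D, 2), Pow(v, 2))
Add(Add(1384, Function('a')(s, Mul(35, Pow(26, -1)))), -5591) = Add(Add(1384, Add(Pow(-15, 2), Pow(Mul(35, Pow(26, -1)), 2))), -5591) = Add(Add(1384, Add(225, Pow(Mul(35, Rational(1, 26)), 2))), -5591) = Add(Add(1384, Add(225, Pow(Rational(35, 26), 2))), -5591) = Add(Add(1384, Add(225, Rational(1225, 676))), -5591) = Add(Add(1384, Rational(153325, 676)), -5591) = Add(Rational(1088909, 676), -5591) = Rational(-2690607, 676)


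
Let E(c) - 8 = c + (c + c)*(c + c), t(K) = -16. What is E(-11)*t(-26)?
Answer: -7696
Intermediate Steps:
E(c) = 8 + c + 4*c² (E(c) = 8 + (c + (c + c)*(c + c)) = 8 + (c + (2*c)*(2*c)) = 8 + (c + 4*c²) = 8 + c + 4*c²)
E(-11)*t(-26) = (8 - 11 + 4*(-11)²)*(-16) = (8 - 11 + 4*121)*(-16) = (8 - 11 + 484)*(-16) = 481*(-16) = -7696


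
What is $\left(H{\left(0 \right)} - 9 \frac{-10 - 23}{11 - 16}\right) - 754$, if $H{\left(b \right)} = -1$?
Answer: $- \frac{4072}{5} \approx -814.4$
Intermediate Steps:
$\left(H{\left(0 \right)} - 9 \frac{-10 - 23}{11 - 16}\right) - 754 = \left(-1 - 9 \frac{-10 - 23}{11 - 16}\right) - 754 = \left(-1 - 9 \left(- \frac{33}{11 - 16}\right)\right) - 754 = \left(-1 - 9 \left(- \frac{33}{-5}\right)\right) - 754 = \left(-1 - 9 \left(\left(-33\right) \left(- \frac{1}{5}\right)\right)\right) - 754 = \left(-1 - \frac{297}{5}\right) - 754 = - \frac{302}{5} - 754 = - \frac{4072}{5}$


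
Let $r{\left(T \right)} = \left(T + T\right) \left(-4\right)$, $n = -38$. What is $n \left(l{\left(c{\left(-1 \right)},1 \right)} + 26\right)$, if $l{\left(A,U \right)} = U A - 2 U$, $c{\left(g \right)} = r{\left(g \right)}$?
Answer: $-1216$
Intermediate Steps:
$r{\left(T \right)} = - 8 T$ ($r{\left(T \right)} = 2 T \left(-4\right) = - 8 T$)
$c{\left(g \right)} = - 8 g$
$l{\left(A,U \right)} = - 2 U + A U$ ($l{\left(A,U \right)} = A U - 2 U = - 2 U + A U$)
$n \left(l{\left(c{\left(-1 \right)},1 \right)} + 26\right) = - 38 \left(1 \left(-2 - -8\right) + 26\right) = - 38 \left(1 \left(-2 + 8\right) + 26\right) = - 38 \left(1 \cdot 6 + 26\right) = - 38 \left(6 + 26\right) = \left(-38\right) 32 = -1216$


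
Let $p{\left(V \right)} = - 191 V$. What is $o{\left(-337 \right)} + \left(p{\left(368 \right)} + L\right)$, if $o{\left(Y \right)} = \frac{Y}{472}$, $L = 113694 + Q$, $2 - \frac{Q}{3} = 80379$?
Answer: $- \frac{93326537}{472} \approx -1.9773 \cdot 10^{5}$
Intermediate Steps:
$Q = -241131$ ($Q = 6 - 241137 = -241131$)
$L = -127437$ ($L = 113694 - 241131 = -127437$)
$o{\left(Y \right)} = \frac{Y}{472}$ ($o{\left(Y \right)} = Y \frac{1}{472} = \frac{Y}{472}$)
$o{\left(-337 \right)} + \left(p{\left(368 \right)} + L\right) = \frac{1}{472} \left(-337\right) - 197725 = - \frac{337}{472} - 197725 = - \frac{93326537}{472}$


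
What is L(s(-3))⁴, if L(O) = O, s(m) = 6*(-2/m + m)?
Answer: 38416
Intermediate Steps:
s(m) = -12/m + 6*m (s(m) = 6*(m - 2/m) = -12/m + 6*m)
L(s(-3))⁴ = (-12/(-3) + 6*(-3))⁴ = (-12*(-⅓) - 18)⁴ = (4 - 18)⁴ = (-14)⁴ = 38416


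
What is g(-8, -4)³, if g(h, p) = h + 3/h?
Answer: -300763/512 ≈ -587.43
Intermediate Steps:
g(-8, -4)³ = (-8 + 3/(-8))³ = (-8 + 3*(-⅛))³ = (-8 - 3/8)³ = (-67/8)³ = -300763/512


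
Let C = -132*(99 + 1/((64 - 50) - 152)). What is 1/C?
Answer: -23/300542 ≈ -7.6528e-5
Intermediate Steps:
C = -300542/23 (C = -132*(99 + 1/(14 - 152)) = -132*(99 + 1/(-138)) = -132*(99 - 1/138) = -132*13661/138 = -300542/23 ≈ -13067.)
1/C = 1/(-300542/23) = -23/300542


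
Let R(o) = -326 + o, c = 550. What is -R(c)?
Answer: -224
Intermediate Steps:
-R(c) = -(-326 + 550) = -1*224 = -224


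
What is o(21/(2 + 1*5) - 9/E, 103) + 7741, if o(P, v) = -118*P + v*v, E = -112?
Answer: 1007245/56 ≈ 17987.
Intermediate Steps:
o(P, v) = v² - 118*P (o(P, v) = -118*P + v² = v² - 118*P)
o(21/(2 + 1*5) - 9/E, 103) + 7741 = (103² - 118*(21/(2 + 1*5) - 9/(-112))) + 7741 = (10609 - 118*(21/(2 + 5) - 9*(-1/112))) + 7741 = (10609 - 118*(21/7 + 9/112)) + 7741 = (10609 - 118*(21*(⅐) + 9/112)) + 7741 = (10609 - 118*(3 + 9/112)) + 7741 = (10609 - 118*345/112) + 7741 = (10609 - 20355/56) + 7741 = 573749/56 + 7741 = 1007245/56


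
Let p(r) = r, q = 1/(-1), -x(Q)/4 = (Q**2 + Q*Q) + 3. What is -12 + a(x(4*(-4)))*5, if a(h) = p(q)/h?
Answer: -4943/412 ≈ -11.998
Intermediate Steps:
x(Q) = -12 - 8*Q**2 (x(Q) = -4*((Q**2 + Q*Q) + 3) = -4*((Q**2 + Q**2) + 3) = -4*(2*Q**2 + 3) = -4*(3 + 2*Q**2) = -12 - 8*Q**2)
q = -1
a(h) = -1/h
-12 + a(x(4*(-4)))*5 = -12 - 1/(-12 - 8*(4*(-4))**2)*5 = -12 - 1/(-12 - 8*(-16)**2)*5 = -12 - 1/(-12 - 8*256)*5 = -12 - 1/(-12 - 2048)*5 = -12 - 1/(-2060)*5 = -12 - 1*(-1/2060)*5 = -12 + (1/2060)*5 = -12 + 1/412 = -4943/412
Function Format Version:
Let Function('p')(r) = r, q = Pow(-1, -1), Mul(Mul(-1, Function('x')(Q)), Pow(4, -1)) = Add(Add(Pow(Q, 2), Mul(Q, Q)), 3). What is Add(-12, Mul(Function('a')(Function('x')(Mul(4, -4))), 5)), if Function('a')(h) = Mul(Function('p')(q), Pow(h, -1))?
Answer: Rational(-4943, 412) ≈ -11.998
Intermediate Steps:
Function('x')(Q) = Add(-12, Mul(-8, Pow(Q, 2))) (Function('x')(Q) = Mul(-4, Add(Add(Pow(Q, 2), Mul(Q, Q)), 3)) = Mul(-4, Add(Add(Pow(Q, 2), Pow(Q, 2)), 3)) = Mul(-4, Add(Mul(2, Pow(Q, 2)), 3)) = Mul(-4, Add(3, Mul(2, Pow(Q, 2)))) = Add(-12, Mul(-8, Pow(Q, 2))))
q = -1
Function('a')(h) = Mul(-1, Pow(h, -1))
Add(-12, Mul(Function('a')(Function('x')(Mul(4, -4))), 5)) = Add(-12, Mul(Mul(-1, Pow(Add(-12, Mul(-8, Pow(Mul(4, -4), 2))), -1)), 5)) = Add(-12, Mul(Mul(-1, Pow(Add(-12, Mul(-8, Pow(-16, 2))), -1)), 5)) = Add(-12, Mul(Mul(-1, Pow(Add(-12, Mul(-8, 256)), -1)), 5)) = Add(-12, Mul(Mul(-1, Pow(Add(-12, -2048), -1)), 5)) = Add(-12, Mul(Mul(-1, Pow(-2060, -1)), 5)) = Add(-12, Mul(Mul(-1, Rational(-1, 2060)), 5)) = Add(-12, Mul(Rational(1, 2060), 5)) = Add(-12, Rational(1, 412)) = Rational(-4943, 412)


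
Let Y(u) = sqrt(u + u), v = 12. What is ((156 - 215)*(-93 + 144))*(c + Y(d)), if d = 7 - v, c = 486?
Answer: -1462374 - 3009*I*sqrt(10) ≈ -1.4624e+6 - 9515.3*I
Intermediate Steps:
d = -5 (d = 7 - 1*12 = 7 - 12 = -5)
Y(u) = sqrt(2)*sqrt(u) (Y(u) = sqrt(2*u) = sqrt(2)*sqrt(u))
((156 - 215)*(-93 + 144))*(c + Y(d)) = ((156 - 215)*(-93 + 144))*(486 + sqrt(2)*sqrt(-5)) = (-59*51)*(486 + sqrt(2)*(I*sqrt(5))) = -3009*(486 + I*sqrt(10)) = -1462374 - 3009*I*sqrt(10)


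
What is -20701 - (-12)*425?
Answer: -15601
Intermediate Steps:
-20701 - (-12)*425 = -20701 - 1*(-5100) = -20701 + 5100 = -15601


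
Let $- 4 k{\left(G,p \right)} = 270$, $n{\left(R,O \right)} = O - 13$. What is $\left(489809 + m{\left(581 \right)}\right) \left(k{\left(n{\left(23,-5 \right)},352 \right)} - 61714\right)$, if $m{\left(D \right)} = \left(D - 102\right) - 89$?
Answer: $- \frac{60570459037}{2} \approx -3.0285 \cdot 10^{10}$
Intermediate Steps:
$n{\left(R,O \right)} = -13 + O$ ($n{\left(R,O \right)} = O - 13 = -13 + O$)
$k{\left(G,p \right)} = - \frac{135}{2}$ ($k{\left(G,p \right)} = \left(- \frac{1}{4}\right) 270 = - \frac{135}{2}$)
$m{\left(D \right)} = -191 + D$ ($m{\left(D \right)} = \left(-102 + D\right) - 89 = -191 + D$)
$\left(489809 + m{\left(581 \right)}\right) \left(k{\left(n{\left(23,-5 \right)},352 \right)} - 61714\right) = \left(489809 + \left(-191 + 581\right)\right) \left(- \frac{135}{2} - 61714\right) = \left(489809 + 390\right) \left(- \frac{123563}{2}\right) = 490199 \left(- \frac{123563}{2}\right) = - \frac{60570459037}{2}$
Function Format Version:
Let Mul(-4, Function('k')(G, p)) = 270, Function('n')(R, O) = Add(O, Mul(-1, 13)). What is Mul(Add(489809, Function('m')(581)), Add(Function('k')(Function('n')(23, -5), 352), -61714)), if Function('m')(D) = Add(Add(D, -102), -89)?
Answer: Rational(-60570459037, 2) ≈ -3.0285e+10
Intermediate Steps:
Function('n')(R, O) = Add(-13, O) (Function('n')(R, O) = Add(O, -13) = Add(-13, O))
Function('k')(G, p) = Rational(-135, 2) (Function('k')(G, p) = Mul(Rational(-1, 4), 270) = Rational(-135, 2))
Function('m')(D) = Add(-191, D) (Function('m')(D) = Add(Add(-102, D), -89) = Add(-191, D))
Mul(Add(489809, Function('m')(581)), Add(Function('k')(Function('n')(23, -5), 352), -61714)) = Mul(Add(489809, Add(-191, 581)), Add(Rational(-135, 2), -61714)) = Mul(Add(489809, 390), Rational(-123563, 2)) = Mul(490199, Rational(-123563, 2)) = Rational(-60570459037, 2)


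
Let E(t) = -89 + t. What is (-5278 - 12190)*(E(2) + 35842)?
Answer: -624568340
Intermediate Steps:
(-5278 - 12190)*(E(2) + 35842) = (-5278 - 12190)*((-89 + 2) + 35842) = -17468*(-87 + 35842) = -17468*35755 = -624568340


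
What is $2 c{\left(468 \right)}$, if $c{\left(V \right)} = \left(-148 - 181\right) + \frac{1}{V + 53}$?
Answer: $- \frac{342816}{521} \approx -658.0$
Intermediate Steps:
$c{\left(V \right)} = -329 + \frac{1}{53 + V}$
$2 c{\left(468 \right)} = 2 \frac{-17436 - 153972}{53 + 468} = 2 \frac{-17436 - 153972}{521} = 2 \cdot \frac{1}{521} \left(-171408\right) = 2 \left(- \frac{171408}{521}\right) = - \frac{342816}{521}$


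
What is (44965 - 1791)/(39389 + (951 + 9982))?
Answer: 21587/25161 ≈ 0.85795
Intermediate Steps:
(44965 - 1791)/(39389 + (951 + 9982)) = 43174/(39389 + 10933) = 43174/50322 = 43174*(1/50322) = 21587/25161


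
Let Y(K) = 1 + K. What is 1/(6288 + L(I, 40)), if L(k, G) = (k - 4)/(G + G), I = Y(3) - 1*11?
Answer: 80/503029 ≈ 0.00015904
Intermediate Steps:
I = -7 (I = (1 + 3) - 1*11 = 4 - 11 = -7)
L(k, G) = (-4 + k)/(2*G) (L(k, G) = (-4 + k)/((2*G)) = (-4 + k)*(1/(2*G)) = (-4 + k)/(2*G))
1/(6288 + L(I, 40)) = 1/(6288 + (½)*(-4 - 7)/40) = 1/(6288 + (½)*(1/40)*(-11)) = 1/(6288 - 11/80) = 1/(503029/80) = 80/503029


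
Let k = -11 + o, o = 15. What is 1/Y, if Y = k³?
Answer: 1/64 ≈ 0.015625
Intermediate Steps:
k = 4 (k = -11 + 15 = 4)
Y = 64 (Y = 4³ = 64)
1/Y = 1/64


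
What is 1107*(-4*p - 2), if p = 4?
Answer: -19926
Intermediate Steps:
1107*(-4*p - 2) = 1107*(-4*4 - 2) = 1107*(-16 - 2) = 1107*(-18) = -19926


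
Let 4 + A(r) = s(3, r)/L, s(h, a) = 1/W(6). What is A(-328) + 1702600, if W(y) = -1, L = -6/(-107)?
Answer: 10215469/6 ≈ 1.7026e+6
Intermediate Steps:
L = 6/107 (L = -6*(-1/107) = 6/107 ≈ 0.056075)
s(h, a) = -1 (s(h, a) = 1/(-1) = -1)
A(r) = -131/6 (A(r) = -4 - 1/6/107 = -4 - 1*107/6 = -4 - 107/6 = -131/6)
A(-328) + 1702600 = -131/6 + 1702600 = 10215469/6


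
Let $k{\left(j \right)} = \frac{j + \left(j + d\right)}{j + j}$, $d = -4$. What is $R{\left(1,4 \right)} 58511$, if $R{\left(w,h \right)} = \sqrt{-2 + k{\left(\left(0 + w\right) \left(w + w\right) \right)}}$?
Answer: $58511 i \sqrt{2} \approx 82747.0 i$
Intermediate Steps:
$k{\left(j \right)} = \frac{-4 + 2 j}{2 j}$ ($k{\left(j \right)} = \frac{j + \left(j - 4\right)}{j + j} = \frac{j + \left(-4 + j\right)}{2 j} = \left(-4 + 2 j\right) \frac{1}{2 j} = \frac{-4 + 2 j}{2 j}$)
$R{\left(w,h \right)} = \sqrt{-2 + \frac{-2 + 2 w^{2}}{2 w^{2}}}$ ($R{\left(w,h \right)} = \sqrt{-2 + \frac{-2 + \left(0 + w\right) \left(w + w\right)}{\left(0 + w\right) \left(w + w\right)}} = \sqrt{-2 + \frac{-2 + w 2 w}{w 2 w}} = \sqrt{-2 + \frac{-2 + 2 w^{2}}{2 w^{2}}}$)
$R{\left(1,4 \right)} 58511 = \sqrt{-1 - 1^{-2}} \cdot 58511 = \sqrt{-1 - 1} \cdot 58511 = \sqrt{-2} \cdot 58511 = i \sqrt{2} \cdot 58511 = 58511 i \sqrt{2}$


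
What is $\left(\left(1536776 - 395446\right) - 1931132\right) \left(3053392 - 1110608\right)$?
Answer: $-1534414688768$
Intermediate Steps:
$\left(\left(1536776 - 395446\right) - 1931132\right) \left(3053392 - 1110608\right) = \left(\left(1536776 - 395446\right) - 1931132\right) 1942784 = \left(1141330 - 1931132\right) 1942784 = \left(-789802\right) 1942784 = -1534414688768$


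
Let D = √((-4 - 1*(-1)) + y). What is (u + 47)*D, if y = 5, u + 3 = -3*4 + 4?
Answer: 36*√2 ≈ 50.912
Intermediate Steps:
u = -11 (u = -3 + (-3*4 + 4) = -3 + (-12 + 4) = -3 - 8 = -11)
D = √2 (D = √((-4 - 1*(-1)) + 5) = √((-4 + 1) + 5) = √(-3 + 5) = √2 ≈ 1.4142)
(u + 47)*D = (-11 + 47)*√2 = 36*√2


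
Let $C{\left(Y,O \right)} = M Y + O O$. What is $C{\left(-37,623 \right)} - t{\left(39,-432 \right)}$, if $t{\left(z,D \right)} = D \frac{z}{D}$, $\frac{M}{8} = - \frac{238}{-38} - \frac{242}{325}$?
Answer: $\frac{2386368958}{6175} \approx 3.8646 \cdot 10^{5}$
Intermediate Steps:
$M = \frac{272616}{6175}$ ($M = 8 \left(- \frac{238}{-38} - \frac{242}{325}\right) = 8 \left(\left(-238\right) \left(- \frac{1}{38}\right) - \frac{242}{325}\right) = 8 \left(\frac{119}{19} - \frac{242}{325}\right) = 8 \cdot \frac{34077}{6175} = \frac{272616}{6175} \approx 44.148$)
$C{\left(Y,O \right)} = O^{2} + \frac{272616 Y}{6175}$ ($C{\left(Y,O \right)} = \frac{272616 Y}{6175} + O O = \frac{272616 Y}{6175} + O^{2} = O^{2} + \frac{272616 Y}{6175}$)
$t{\left(z,D \right)} = z$
$C{\left(-37,623 \right)} - t{\left(39,-432 \right)} = \left(623^{2} + \frac{272616}{6175} \left(-37\right)\right) - 39 = \left(388129 - \frac{10086792}{6175}\right) - 39 = \frac{2386609783}{6175} - 39 = \frac{2386368958}{6175}$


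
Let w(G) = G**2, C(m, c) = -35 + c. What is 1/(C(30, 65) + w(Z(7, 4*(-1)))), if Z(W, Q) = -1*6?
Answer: 1/66 ≈ 0.015152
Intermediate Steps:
Z(W, Q) = -6
1/(C(30, 65) + w(Z(7, 4*(-1)))) = 1/((-35 + 65) + (-6)**2) = 1/(30 + 36) = 1/66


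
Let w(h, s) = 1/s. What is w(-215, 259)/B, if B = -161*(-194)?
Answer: 1/8089606 ≈ 1.2362e-7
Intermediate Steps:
B = 31234
w(-215, 259)/B = 1/(259*31234) = (1/259)*(1/31234) = 1/8089606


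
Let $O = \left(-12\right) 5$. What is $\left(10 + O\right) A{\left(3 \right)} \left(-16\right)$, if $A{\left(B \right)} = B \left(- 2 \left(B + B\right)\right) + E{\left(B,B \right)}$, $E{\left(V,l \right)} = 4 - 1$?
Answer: $-26400$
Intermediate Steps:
$O = -60$
$E{\left(V,l \right)} = 3$ ($E{\left(V,l \right)} = 4 - 1 = 3$)
$A{\left(B \right)} = 3 - 4 B^{2}$ ($A{\left(B \right)} = B \left(- 2 \left(B + B\right)\right) + 3 = B \left(- 2 \cdot 2 B\right) + 3 = B \left(- 4 B\right) + 3 = - 4 B^{2} + 3 = 3 - 4 B^{2}$)
$\left(10 + O\right) A{\left(3 \right)} \left(-16\right) = \left(10 - 60\right) \left(3 - 4 \cdot 3^{2}\right) \left(-16\right) = - 50 \left(3 - 36\right) \left(-16\right) = \left(-50\right) \left(-33\right) \left(-16\right) = 1650 \left(-16\right) = -26400$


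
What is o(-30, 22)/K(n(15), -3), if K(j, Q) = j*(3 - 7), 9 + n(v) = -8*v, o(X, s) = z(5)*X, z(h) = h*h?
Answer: -125/86 ≈ -1.4535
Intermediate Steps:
z(h) = h**2
o(X, s) = 25*X (o(X, s) = 5**2*X = 25*X)
n(v) = -9 - 8*v
K(j, Q) = -4*j (K(j, Q) = j*(-4) = -4*j)
o(-30, 22)/K(n(15), -3) = (25*(-30))/((-4*(-9 - 8*15))) = -750*(-1/(4*(-9 - 120))) = -750/((-4*(-129))) = -750/516 = -750*1/516 = -125/86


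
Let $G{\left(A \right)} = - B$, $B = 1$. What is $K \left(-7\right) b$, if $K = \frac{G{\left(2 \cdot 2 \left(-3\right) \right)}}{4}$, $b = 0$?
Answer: $0$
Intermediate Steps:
$G{\left(A \right)} = -1$ ($G{\left(A \right)} = \left(-1\right) 1 = -1$)
$K = - \frac{1}{4}$ ($K = \frac{1}{4} \left(-1\right) = - \frac{1}{4} \approx -0.25$)
$K \left(-7\right) b = \left(- \frac{1}{4}\right) \left(-7\right) 0 = \frac{7}{4} \cdot 0 = 0$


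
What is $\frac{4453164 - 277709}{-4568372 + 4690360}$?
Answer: $\frac{4175455}{121988} \approx 34.228$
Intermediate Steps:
$\frac{4453164 - 277709}{-4568372 + 4690360} = \frac{4175455}{121988}$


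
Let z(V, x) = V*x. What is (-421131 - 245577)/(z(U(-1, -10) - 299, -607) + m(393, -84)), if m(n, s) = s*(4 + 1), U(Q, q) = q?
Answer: -222236/62381 ≈ -3.5626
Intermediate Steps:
m(n, s) = 5*s (m(n, s) = s*5 = 5*s)
(-421131 - 245577)/(z(U(-1, -10) - 299, -607) + m(393, -84)) = (-421131 - 245577)/((-10 - 299)*(-607) + 5*(-84)) = -666708/(-309*(-607) - 420) = -666708/(187563 - 420) = -666708/187143 = -666708*1/187143 = -222236/62381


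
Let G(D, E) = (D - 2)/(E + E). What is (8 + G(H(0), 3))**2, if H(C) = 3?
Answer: 2401/36 ≈ 66.694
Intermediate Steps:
G(D, E) = (-2 + D)/(2*E) (G(D, E) = (-2 + D)/((2*E)) = (-2 + D)*(1/(2*E)) = (-2 + D)/(2*E))
(8 + G(H(0), 3))**2 = (8 + (1/2)*(-2 + 3)/3)**2 = (8 + (1/2)*(1/3)*1)**2 = (8 + 1/6)**2 = (49/6)**2 = 2401/36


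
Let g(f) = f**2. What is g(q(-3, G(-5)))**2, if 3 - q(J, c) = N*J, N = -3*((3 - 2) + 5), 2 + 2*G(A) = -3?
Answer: 6765201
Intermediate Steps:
G(A) = -5/2 (G(A) = -1 + (1/2)*(-3) = -1 - 3/2 = -5/2)
N = -18 (N = -3*(1 + 5) = -3*6 = -18)
q(J, c) = 3 + 18*J (q(J, c) = 3 - (-18)*J = 3 + 18*J)
g(q(-3, G(-5)))**2 = ((3 + 18*(-3))**2)**2 = ((3 - 54)**2)**2 = ((-51)**2)**2 = 2601**2 = 6765201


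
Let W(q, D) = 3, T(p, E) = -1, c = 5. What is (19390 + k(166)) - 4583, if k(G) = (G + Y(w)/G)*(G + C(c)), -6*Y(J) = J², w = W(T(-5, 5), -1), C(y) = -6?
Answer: 3433341/83 ≈ 41366.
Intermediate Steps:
w = 3
Y(J) = -J²/6
k(G) = (-6 + G)*(G - 3/(2*G)) (k(G) = (G + (-⅙*3²)/G)*(G - 6) = (G + (-⅙*9)/G)*(-6 + G) = (G - 3/(2*G))*(-6 + G) = (-6 + G)*(G - 3/(2*G)))
(19390 + k(166)) - 4583 = (19390 + (-3/2 + 166² - 6*166 + 9/166)) - 4583 = (19390 + (-3/2 + 27556 - 996 + 9*(1/166))) - 4583 = (19390 + (-3/2 + 27556 - 996 + 9/166)) - 4583 = (19390 + 2204360/83) - 4583 = 3813730/83 - 4583 = 3433341/83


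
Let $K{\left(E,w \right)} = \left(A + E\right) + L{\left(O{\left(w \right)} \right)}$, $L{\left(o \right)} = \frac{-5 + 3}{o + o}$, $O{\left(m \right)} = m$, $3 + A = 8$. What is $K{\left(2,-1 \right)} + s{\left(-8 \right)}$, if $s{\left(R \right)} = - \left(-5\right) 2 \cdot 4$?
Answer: $48$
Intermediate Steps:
$A = 5$ ($A = -3 + 8 = 5$)
$L{\left(o \right)} = - \frac{1}{o}$ ($L{\left(o \right)} = - \frac{2}{2 o} = - 2 \frac{1}{2 o} = - \frac{1}{o}$)
$s{\left(R \right)} = 40$ ($s{\left(R \right)} = - \left(-10\right) 4 = \left(-1\right) \left(-40\right) = 40$)
$K{\left(E,w \right)} = 5 + E - \frac{1}{w}$ ($K{\left(E,w \right)} = \left(5 + E\right) - \frac{1}{w} = 5 + E - \frac{1}{w}$)
$K{\left(2,-1 \right)} + s{\left(-8 \right)} = \left(5 + 2 - \frac{1}{-1}\right) + 40 = \left(5 + 2 - -1\right) + 40 = \left(5 + 2 + 1\right) + 40 = 8 + 40 = 48$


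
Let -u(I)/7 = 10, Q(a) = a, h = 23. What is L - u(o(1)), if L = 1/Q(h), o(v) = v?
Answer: 1611/23 ≈ 70.043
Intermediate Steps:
u(I) = -70 (u(I) = -7*10 = -70)
L = 1/23 ≈ 0.043478
L - u(o(1)) = 1/23 - 1*(-70) = 1/23 + 70 = 1611/23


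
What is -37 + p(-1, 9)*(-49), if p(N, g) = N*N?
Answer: -86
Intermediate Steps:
p(N, g) = N²
-37 + p(-1, 9)*(-49) = -37 + (-1)²*(-49) = -37 + 1*(-49) = -37 - 49 = -86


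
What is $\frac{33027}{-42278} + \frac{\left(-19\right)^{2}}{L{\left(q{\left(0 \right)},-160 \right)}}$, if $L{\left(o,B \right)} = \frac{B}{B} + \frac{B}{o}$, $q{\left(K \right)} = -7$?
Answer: $\frac{101320997}{7060426} \approx 14.351$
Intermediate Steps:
$L{\left(o,B \right)} = 1 + \frac{B}{o}$
$\frac{33027}{-42278} + \frac{\left(-19\right)^{2}}{L{\left(q{\left(0 \right)},-160 \right)}} = \frac{33027}{-42278} + \frac{\left(-19\right)^{2}}{\frac{1}{-7} \left(-160 - 7\right)} = 33027 \left(- \frac{1}{42278}\right) + \frac{361}{\left(- \frac{1}{7}\right) \left(-167\right)} = - \frac{33027}{42278} + \frac{361}{\frac{167}{7}} = - \frac{33027}{42278} + 361 \cdot \frac{7}{167} = - \frac{33027}{42278} + \frac{2527}{167} = \frac{101320997}{7060426}$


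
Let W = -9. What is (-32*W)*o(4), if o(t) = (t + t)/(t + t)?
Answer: 288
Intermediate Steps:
o(t) = 1 (o(t) = (2*t)/((2*t)) = (2*t)*(1/(2*t)) = 1)
(-32*W)*o(4) = -32*(-9)*1 = 288*1 = 288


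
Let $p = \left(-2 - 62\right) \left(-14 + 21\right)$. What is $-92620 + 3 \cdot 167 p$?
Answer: $-317068$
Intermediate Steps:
$p = -448$ ($p = \left(-64\right) 7 = -448$)
$-92620 + 3 \cdot 167 p = -92620 + 3 \cdot 167 \left(-448\right) = -92620 + 501 \left(-448\right) = -92620 - 224448 = -317068$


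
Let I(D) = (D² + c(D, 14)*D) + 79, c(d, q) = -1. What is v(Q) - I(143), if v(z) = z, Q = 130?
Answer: -20255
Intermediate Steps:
I(D) = 79 + D² - D (I(D) = (D² - D) + 79 = 79 + D² - D)
v(Q) - I(143) = 130 - (79 + 143² - 1*143) = 130 - (79 + 20449 - 143) = 130 - 1*20385 = 130 - 20385 = -20255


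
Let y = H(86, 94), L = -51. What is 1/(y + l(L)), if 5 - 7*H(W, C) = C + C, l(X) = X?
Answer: -7/540 ≈ -0.012963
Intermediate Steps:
H(W, C) = 5/7 - 2*C/7 (H(W, C) = 5/7 - (C + C)/7 = 5/7 - 2*C/7)
y = -183/7 (y = 5/7 - 2/7*94 = 5/7 - 188/7 = -183/7 ≈ -26.143)
1/(y + l(L)) = 1/(-183/7 - 51) = 1/(-540/7) = -7/540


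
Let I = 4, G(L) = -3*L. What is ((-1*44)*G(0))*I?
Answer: 0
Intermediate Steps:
((-1*44)*G(0))*I = ((-1*44)*(-3*0))*4 = -44*0*4 = 0*4 = 0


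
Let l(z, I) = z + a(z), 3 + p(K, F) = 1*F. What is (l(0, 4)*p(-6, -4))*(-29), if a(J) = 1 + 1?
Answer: 406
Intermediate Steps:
p(K, F) = -3 + F (p(K, F) = -3 + 1*F = -3 + F)
a(J) = 2
l(z, I) = 2 + z (l(z, I) = z + 2 = 2 + z)
(l(0, 4)*p(-6, -4))*(-29) = ((2 + 0)*(-3 - 4))*(-29) = (2*(-7))*(-29) = -14*(-29) = 406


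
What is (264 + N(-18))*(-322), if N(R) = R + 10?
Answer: -82432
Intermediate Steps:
N(R) = 10 + R
(264 + N(-18))*(-322) = (264 + (10 - 18))*(-322) = (264 - 8)*(-322) = 256*(-322) = -82432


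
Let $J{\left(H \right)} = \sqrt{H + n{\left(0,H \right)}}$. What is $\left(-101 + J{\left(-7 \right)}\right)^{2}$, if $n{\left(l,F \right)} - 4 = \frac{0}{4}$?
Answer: $\left(101 - i \sqrt{3}\right)^{2} \approx 10198.0 - 349.87 i$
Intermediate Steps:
$n{\left(l,F \right)} = 4$ ($n{\left(l,F \right)} = 4 + \frac{0}{4} = 4 + 0 \cdot \frac{1}{4} = 4 + 0 = 4$)
$J{\left(H \right)} = \sqrt{4 + H}$ ($J{\left(H \right)} = \sqrt{H + 4} = \sqrt{4 + H}$)
$\left(-101 + J{\left(-7 \right)}\right)^{2} = \left(-101 + \sqrt{4 - 7}\right)^{2} = \left(-101 + \sqrt{-3}\right)^{2} = \left(-101 + i \sqrt{3}\right)^{2}$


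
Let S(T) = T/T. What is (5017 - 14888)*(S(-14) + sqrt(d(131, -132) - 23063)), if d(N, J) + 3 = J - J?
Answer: -9871 - 9871*I*sqrt(23066) ≈ -9871.0 - 1.4992e+6*I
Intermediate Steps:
d(N, J) = -3 (d(N, J) = -3 + (J - J) = -3 + 0 = -3)
S(T) = 1
(5017 - 14888)*(S(-14) + sqrt(d(131, -132) - 23063)) = (5017 - 14888)*(1 + sqrt(-3 - 23063)) = -9871*(1 + sqrt(-23066)) = -9871*(1 + I*sqrt(23066)) = -9871 - 9871*I*sqrt(23066)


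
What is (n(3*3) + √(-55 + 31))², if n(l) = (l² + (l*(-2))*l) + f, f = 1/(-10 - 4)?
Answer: 1283521/196 - 2270*I*√6/7 ≈ 6548.6 - 794.33*I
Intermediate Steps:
f = -1/14 (f = 1/(-14) = -1/14 ≈ -0.071429)
n(l) = -1/14 - l² (n(l) = (l² + (l*(-2))*l) - 1/14 = (l² + (-2*l)*l) - 1/14 = (l² - 2*l²) - 1/14 = -l² - 1/14 = -1/14 - l²)
(n(3*3) + √(-55 + 31))² = ((-1/14 - (3*3)²) + √(-55 + 31))² = ((-1/14 - 1*9²) + √(-24))² = ((-1/14 - 1*81) + 2*I*√6)² = ((-1/14 - 81) + 2*I*√6)² = (-1135/14 + 2*I*√6)²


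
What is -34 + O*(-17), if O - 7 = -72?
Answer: 1071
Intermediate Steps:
O = -65 (O = 7 - 72 = -65)
-34 + O*(-17) = -34 - 65*(-17) = -34 + 1105 = 1071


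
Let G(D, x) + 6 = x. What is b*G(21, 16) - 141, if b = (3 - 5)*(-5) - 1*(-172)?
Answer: 1679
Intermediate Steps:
G(D, x) = -6 + x
b = 182 (b = -2*(-5) + 172 = 10 + 172 = 182)
b*G(21, 16) - 141 = 182*(-6 + 16) - 141 = 182*10 - 141 = 1820 - 141 = 1679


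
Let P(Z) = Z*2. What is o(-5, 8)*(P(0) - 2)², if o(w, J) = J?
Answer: 32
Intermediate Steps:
P(Z) = 2*Z
o(-5, 8)*(P(0) - 2)² = 8*(2*0 - 2)² = 8*(0 - 2)² = 8*(-2)² = 8*4 = 32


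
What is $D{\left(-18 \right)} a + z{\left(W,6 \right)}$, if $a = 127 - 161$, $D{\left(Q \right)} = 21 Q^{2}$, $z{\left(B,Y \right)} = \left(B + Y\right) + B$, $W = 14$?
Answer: $-231302$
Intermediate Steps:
$z{\left(B,Y \right)} = Y + 2 B$
$a = -34$ ($a = 127 - 161 = -34$)
$D{\left(-18 \right)} a + z{\left(W,6 \right)} = 21 \left(-18\right)^{2} \left(-34\right) + \left(6 + 2 \cdot 14\right) = 21 \cdot 324 \left(-34\right) + \left(6 + 28\right) = 6804 \left(-34\right) + 34 = -231336 + 34 = -231302$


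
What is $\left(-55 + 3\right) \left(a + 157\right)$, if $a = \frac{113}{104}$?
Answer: $- \frac{16441}{2} \approx -8220.5$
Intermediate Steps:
$a = \frac{113}{104}$ ($a = 113 \cdot \frac{1}{104} = \frac{113}{104} \approx 1.0865$)
$\left(-55 + 3\right) \left(a + 157\right) = \left(-55 + 3\right) \left(\frac{113}{104} + 157\right) = \left(-52\right) \frac{16441}{104} = - \frac{16441}{2}$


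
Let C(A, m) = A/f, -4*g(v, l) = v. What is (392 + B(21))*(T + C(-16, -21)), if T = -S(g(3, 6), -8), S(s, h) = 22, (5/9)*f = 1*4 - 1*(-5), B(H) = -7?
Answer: -716870/81 ≈ -8850.3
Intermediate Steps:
g(v, l) = -v/4
f = 81/5 (f = 9*(1*4 - 1*(-5))/5 = 9*(4 + 5)/5 = (9/5)*9 = 81/5 ≈ 16.200)
C(A, m) = 5*A/81 (C(A, m) = A/(81/5) = A*(5/81) = 5*A/81)
T = -22 (T = -1*22 = -22)
(392 + B(21))*(T + C(-16, -21)) = (392 - 7)*(-22 + (5/81)*(-16)) = 385*(-22 - 80/81) = 385*(-1862/81) = -716870/81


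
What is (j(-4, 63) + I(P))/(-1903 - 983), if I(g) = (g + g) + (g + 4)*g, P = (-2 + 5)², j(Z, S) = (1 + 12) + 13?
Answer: -161/2886 ≈ -0.055787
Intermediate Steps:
j(Z, S) = 26 (j(Z, S) = 13 + 13 = 26)
P = 9 (P = 3² = 9)
I(g) = 2*g + g*(4 + g) (I(g) = 2*g + (4 + g)*g = 2*g + g*(4 + g))
(j(-4, 63) + I(P))/(-1903 - 983) = (26 + 9*(6 + 9))/(-1903 - 983) = (26 + 9*15)/(-2886) = (26 + 135)*(-1/2886) = 161*(-1/2886) = -161/2886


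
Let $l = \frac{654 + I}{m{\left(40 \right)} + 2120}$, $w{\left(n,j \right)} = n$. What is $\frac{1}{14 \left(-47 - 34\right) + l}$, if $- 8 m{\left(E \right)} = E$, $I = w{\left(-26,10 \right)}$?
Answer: $- \frac{2115}{2397782} \approx -0.00088206$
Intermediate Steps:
$I = -26$
$m{\left(E \right)} = - \frac{E}{8}$
$l = \frac{628}{2115}$ ($l = \frac{654 - 26}{\left(- \frac{1}{8}\right) 40 + 2120} = \frac{628}{-5 + 2120} = \frac{628}{2115} \approx 0.29693$)
$\frac{1}{14 \left(-47 - 34\right) + l} = \frac{1}{14 \left(-47 - 34\right) + \frac{628}{2115}} = \frac{1}{14 \left(-81\right) + \frac{628}{2115}} = \frac{1}{-1134 + \frac{628}{2115}} = \frac{1}{- \frac{2397782}{2115}} = - \frac{2115}{2397782}$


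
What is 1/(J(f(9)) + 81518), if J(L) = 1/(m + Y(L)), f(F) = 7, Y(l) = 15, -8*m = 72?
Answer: 6/489109 ≈ 1.2267e-5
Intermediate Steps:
m = -9 (m = -⅛*72 = -9)
J(L) = ⅙ (J(L) = 1/(-9 + 15) = 1/6 = ⅙)
1/(J(f(9)) + 81518) = 1/(⅙ + 81518) = 1/(489109/6) = 6/489109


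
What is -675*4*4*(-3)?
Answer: 32400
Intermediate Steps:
-675*4*4*(-3) = -10800*(-3) = -675*(-48) = 32400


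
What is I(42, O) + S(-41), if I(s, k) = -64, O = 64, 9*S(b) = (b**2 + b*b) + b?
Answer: 305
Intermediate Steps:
S(b) = b/9 + 2*b**2/9 (S(b) = ((b**2 + b*b) + b)/9 = ((b**2 + b**2) + b)/9 = (2*b**2 + b)/9 = (b + 2*b**2)/9 = b/9 + 2*b**2/9)
I(42, O) + S(-41) = -64 + (1/9)*(-41)*(1 + 2*(-41)) = -64 + (1/9)*(-41)*(1 - 82) = -64 + (1/9)*(-41)*(-81) = -64 + 369 = 305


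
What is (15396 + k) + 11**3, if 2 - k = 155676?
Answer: -138947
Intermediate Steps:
k = -155674 (k = 2 - 1*155676 = 2 - 155676 = -155674)
(15396 + k) + 11**3 = (15396 - 155674) + 11**3 = -140278 + 1331 = -138947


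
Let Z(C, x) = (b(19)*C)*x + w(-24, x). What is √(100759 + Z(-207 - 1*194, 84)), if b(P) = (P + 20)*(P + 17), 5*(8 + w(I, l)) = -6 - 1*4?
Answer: I*√47191587 ≈ 6869.6*I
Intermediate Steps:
w(I, l) = -10 (w(I, l) = -8 + (-6 - 1*4)/5 = -8 + (-6 - 4)/5 = -8 + (⅕)*(-10) = -8 - 2 = -10)
b(P) = (17 + P)*(20 + P) (b(P) = (20 + P)*(17 + P) = (17 + P)*(20 + P))
Z(C, x) = -10 + 1404*C*x (Z(C, x) = ((340 + 19² + 37*19)*C)*x - 10 = ((340 + 361 + 703)*C)*x - 10 = (1404*C)*x - 10 = 1404*C*x - 10 = -10 + 1404*C*x)
√(100759 + Z(-207 - 1*194, 84)) = √(100759 + (-10 + 1404*(-207 - 1*194)*84)) = √(100759 + (-10 + 1404*(-207 - 194)*84)) = √(100759 + (-10 + 1404*(-401)*84)) = √(100759 + (-10 - 47292336)) = √(100759 - 47292346) = √(-47191587) = I*√47191587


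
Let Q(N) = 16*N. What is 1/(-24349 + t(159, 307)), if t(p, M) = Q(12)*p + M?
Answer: 1/6486 ≈ 0.00015418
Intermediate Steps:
t(p, M) = M + 192*p (t(p, M) = (16*12)*p + M = 192*p + M = M + 192*p)
1/(-24349 + t(159, 307)) = 1/(-24349 + (307 + 192*159)) = 1/(-24349 + (307 + 30528)) = 1/(-24349 + 30835) = 1/6486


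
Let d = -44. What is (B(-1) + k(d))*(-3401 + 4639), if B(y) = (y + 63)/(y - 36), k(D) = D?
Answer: -2092220/37 ≈ -56547.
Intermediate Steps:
B(y) = (63 + y)/(-36 + y)
(B(-1) + k(d))*(-3401 + 4639) = ((63 - 1)/(-36 - 1) - 44)*(-3401 + 4639) = (62/(-37) - 44)*1238 = (-1/37*62 - 44)*1238 = (-62/37 - 44)*1238 = -1690/37*1238 = -2092220/37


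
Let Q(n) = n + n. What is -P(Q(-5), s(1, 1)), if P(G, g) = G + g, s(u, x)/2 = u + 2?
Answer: 4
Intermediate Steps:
s(u, x) = 4 + 2*u (s(u, x) = 2*(u + 2) = 2*(2 + u) = 4 + 2*u)
Q(n) = 2*n
-P(Q(-5), s(1, 1)) = -(2*(-5) + (4 + 2*1)) = -(-10 + (4 + 2)) = -(-10 + 6) = -1*(-4) = 4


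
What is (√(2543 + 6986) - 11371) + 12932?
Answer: 1561 + √9529 ≈ 1658.6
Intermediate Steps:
(√(2543 + 6986) - 11371) + 12932 = (√9529 - 11371) + 12932 = (-11371 + √9529) + 12932 = 1561 + √9529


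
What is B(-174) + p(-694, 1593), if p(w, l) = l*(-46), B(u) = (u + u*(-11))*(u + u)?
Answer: -678798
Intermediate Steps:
B(u) = -20*u**2 (B(u) = (u - 11*u)*(2*u) = (-10*u)*(2*u) = -20*u**2)
p(w, l) = -46*l
B(-174) + p(-694, 1593) = -20*(-174)**2 - 46*1593 = -20*30276 - 73278 = -605520 - 73278 = -678798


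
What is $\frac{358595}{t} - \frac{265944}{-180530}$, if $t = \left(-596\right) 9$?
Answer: $- \frac{4522187981}{69168780} \approx -65.379$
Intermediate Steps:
$t = -5364$
$\frac{358595}{t} - \frac{265944}{-180530} = \frac{358595}{-5364} - \frac{265944}{-180530} = 358595 \left(- \frac{1}{5364}\right) - - \frac{18996}{12895} = - \frac{358595}{5364} + \frac{18996}{12895} = - \frac{4522187981}{69168780}$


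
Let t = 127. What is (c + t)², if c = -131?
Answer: 16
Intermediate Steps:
(c + t)² = (-131 + 127)² = (-4)² = 16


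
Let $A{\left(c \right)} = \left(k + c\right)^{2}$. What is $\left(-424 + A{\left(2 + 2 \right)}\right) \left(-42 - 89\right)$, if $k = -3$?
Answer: $55413$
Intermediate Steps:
$A{\left(c \right)} = \left(-3 + c\right)^{2}$
$\left(-424 + A{\left(2 + 2 \right)}\right) \left(-42 - 89\right) = \left(-424 + \left(-3 + \left(2 + 2\right)\right)^{2}\right) \left(-42 - 89\right) = \left(-424 + \left(-3 + 4\right)^{2}\right) \left(-131\right) = \left(-424 + 1^{2}\right) \left(-131\right) = \left(-424 + 1\right) \left(-131\right) = \left(-423\right) \left(-131\right) = 55413$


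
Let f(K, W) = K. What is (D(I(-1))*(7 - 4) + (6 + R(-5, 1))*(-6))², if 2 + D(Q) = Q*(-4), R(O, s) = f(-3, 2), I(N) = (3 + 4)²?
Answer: 374544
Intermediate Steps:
I(N) = 49 (I(N) = 7² = 49)
R(O, s) = -3
D(Q) = -2 - 4*Q (D(Q) = -2 + Q*(-4) = -2 - 4*Q)
(D(I(-1))*(7 - 4) + (6 + R(-5, 1))*(-6))² = ((-2 - 4*49)*(7 - 4) + (6 - 3)*(-6))² = ((-2 - 196)*3 + 3*(-6))² = (-198*3 - 18)² = (-594 - 18)² = (-612)² = 374544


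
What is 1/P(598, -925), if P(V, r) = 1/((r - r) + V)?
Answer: 598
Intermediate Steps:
P(V, r) = 1/V (P(V, r) = 1/(0 + V) = 1/V)
1/P(598, -925) = 1/(1/598) = 598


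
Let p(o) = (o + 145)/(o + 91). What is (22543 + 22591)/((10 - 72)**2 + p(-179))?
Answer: 1985896/169153 ≈ 11.740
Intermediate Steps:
p(o) = (145 + o)/(91 + o)
(22543 + 22591)/((10 - 72)**2 + p(-179)) = (22543 + 22591)/((10 - 72)**2 + (145 - 179)/(91 - 179)) = 45134/((-62)**2 - 34/(-88)) = 45134/(3844 - 1/88*(-34)) = 45134/(3844 + 17/44) = 45134/(169153/44) = 45134*(44/169153) = 1985896/169153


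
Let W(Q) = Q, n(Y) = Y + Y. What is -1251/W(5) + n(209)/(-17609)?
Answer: -22030949/88045 ≈ -250.22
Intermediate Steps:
n(Y) = 2*Y
-1251/W(5) + n(209)/(-17609) = -1251/5 + (2*209)/(-17609) = -1251*⅕ + 418*(-1/17609) = -1251/5 - 418/17609 = -22030949/88045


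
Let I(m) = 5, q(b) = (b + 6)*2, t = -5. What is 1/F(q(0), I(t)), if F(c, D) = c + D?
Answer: 1/17 ≈ 0.058824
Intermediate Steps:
q(b) = 12 + 2*b (q(b) = (6 + b)*2 = 12 + 2*b)
F(c, D) = D + c
1/F(q(0), I(t)) = 1/(5 + (12 + 2*0)) = 1/(5 + (12 + 0)) = 1/(5 + 12) = 1/17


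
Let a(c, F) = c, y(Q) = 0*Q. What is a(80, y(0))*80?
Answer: 6400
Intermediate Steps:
y(Q) = 0
a(80, y(0))*80 = 80*80 = 6400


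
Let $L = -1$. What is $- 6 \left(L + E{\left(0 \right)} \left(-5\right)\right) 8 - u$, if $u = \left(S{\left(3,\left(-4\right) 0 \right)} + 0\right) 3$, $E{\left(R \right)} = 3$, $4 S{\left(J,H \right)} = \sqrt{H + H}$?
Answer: $768$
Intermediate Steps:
$S{\left(J,H \right)} = \frac{\sqrt{2} \sqrt{H}}{4}$ ($S{\left(J,H \right)} = \frac{\sqrt{H + H}}{4} = \frac{\sqrt{2 H}}{4} = \frac{\sqrt{2} \sqrt{H}}{4}$)
$u = 0$ ($u = \left(\frac{\sqrt{2} \sqrt{\left(-4\right) 0}}{4} + 0\right) 3 = \left(\frac{\sqrt{2} \sqrt{0}}{4} + 0\right) 3 = \left(\frac{1}{4} \sqrt{2} \cdot 0 + 0\right) 3 = \left(0 + 0\right) 3 = 0 \cdot 3 = 0$)
$- 6 \left(L + E{\left(0 \right)} \left(-5\right)\right) 8 - u = - 6 \left(-1 + 3 \left(-5\right)\right) 8 - 0 = - 6 \left(-1 - 15\right) 8 + 0 = \left(-6\right) \left(-16\right) 8 + 0 = 96 \cdot 8 + 0 = 768 + 0 = 768$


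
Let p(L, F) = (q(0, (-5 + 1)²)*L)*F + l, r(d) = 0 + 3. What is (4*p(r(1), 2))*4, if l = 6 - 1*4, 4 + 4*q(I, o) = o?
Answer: 320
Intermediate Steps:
r(d) = 3
q(I, o) = -1 + o/4
l = 2 (l = 6 - 4 = 2)
p(L, F) = 2 + 3*F*L (p(L, F) = ((-1 + (-5 + 1)²/4)*L)*F + 2 = ((-1 + (¼)*(-4)²)*L)*F + 2 = ((-1 + (¼)*16)*L)*F + 2 = ((-1 + 4)*L)*F + 2 = (3*L)*F + 2 = 3*F*L + 2 = 2 + 3*F*L)
(4*p(r(1), 2))*4 = (4*(2 + 3*2*3))*4 = (4*(2 + 18))*4 = (4*20)*4 = 80*4 = 320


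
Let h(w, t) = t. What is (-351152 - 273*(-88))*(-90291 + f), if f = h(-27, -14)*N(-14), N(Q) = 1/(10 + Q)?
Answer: 29535569300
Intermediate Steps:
f = 7/2 (f = -14/(10 - 14) = -14/(-4) = -14*(-¼) = 7/2 ≈ 3.5000)
(-351152 - 273*(-88))*(-90291 + f) = (-351152 - 273*(-88))*(-90291 + 7/2) = (-351152 + 24024)*(-180575/2) = -327128*(-180575/2) = 29535569300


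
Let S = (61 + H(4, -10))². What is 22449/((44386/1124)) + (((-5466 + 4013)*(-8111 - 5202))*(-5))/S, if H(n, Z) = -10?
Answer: -2113668451247/57723993 ≈ -36617.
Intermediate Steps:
S = 2601 (S = (61 - 10)² = 51² = 2601)
22449/((44386/1124)) + (((-5466 + 4013)*(-8111 - 5202))*(-5))/S = 22449/((44386/1124)) + (((-5466 + 4013)*(-8111 - 5202))*(-5))/2601 = 22449/((44386*(1/1124))) + (-1453*(-13313)*(-5))*(1/2601) = 22449/(22193/562) + (19343789*(-5))*(1/2601) = 22449*(562/22193) - 96718945*1/2601 = 12616338/22193 - 96718945/2601 = -2113668451247/57723993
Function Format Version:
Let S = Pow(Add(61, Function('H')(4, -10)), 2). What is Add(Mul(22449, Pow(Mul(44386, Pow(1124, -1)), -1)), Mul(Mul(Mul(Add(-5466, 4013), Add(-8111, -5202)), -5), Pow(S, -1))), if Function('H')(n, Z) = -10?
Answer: Rational(-2113668451247, 57723993) ≈ -36617.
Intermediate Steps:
S = 2601 (S = Pow(Add(61, -10), 2) = Pow(51, 2) = 2601)
Add(Mul(22449, Pow(Mul(44386, Pow(1124, -1)), -1)), Mul(Mul(Mul(Add(-5466, 4013), Add(-8111, -5202)), -5), Pow(S, -1))) = Add(Mul(22449, Pow(Mul(44386, Pow(1124, -1)), -1)), Mul(Mul(Mul(Add(-5466, 4013), Add(-8111, -5202)), -5), Pow(2601, -1))) = Add(Mul(22449, Pow(Mul(44386, Rational(1, 1124)), -1)), Mul(Mul(Mul(-1453, -13313), -5), Rational(1, 2601))) = Add(Mul(22449, Pow(Rational(22193, 562), -1)), Mul(Mul(19343789, -5), Rational(1, 2601))) = Add(Mul(22449, Rational(562, 22193)), Mul(-96718945, Rational(1, 2601))) = Add(Rational(12616338, 22193), Rational(-96718945, 2601)) = Rational(-2113668451247, 57723993)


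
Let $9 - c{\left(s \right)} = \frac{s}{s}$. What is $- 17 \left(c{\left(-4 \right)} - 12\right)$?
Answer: $68$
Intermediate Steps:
$c{\left(s \right)} = 8$ ($c{\left(s \right)} = 9 - \frac{s}{s} = 9 - 1 = 8$)
$- 17 \left(c{\left(-4 \right)} - 12\right) = - 17 \left(8 - 12\right) = \left(-17\right) \left(-4\right) = 68$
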